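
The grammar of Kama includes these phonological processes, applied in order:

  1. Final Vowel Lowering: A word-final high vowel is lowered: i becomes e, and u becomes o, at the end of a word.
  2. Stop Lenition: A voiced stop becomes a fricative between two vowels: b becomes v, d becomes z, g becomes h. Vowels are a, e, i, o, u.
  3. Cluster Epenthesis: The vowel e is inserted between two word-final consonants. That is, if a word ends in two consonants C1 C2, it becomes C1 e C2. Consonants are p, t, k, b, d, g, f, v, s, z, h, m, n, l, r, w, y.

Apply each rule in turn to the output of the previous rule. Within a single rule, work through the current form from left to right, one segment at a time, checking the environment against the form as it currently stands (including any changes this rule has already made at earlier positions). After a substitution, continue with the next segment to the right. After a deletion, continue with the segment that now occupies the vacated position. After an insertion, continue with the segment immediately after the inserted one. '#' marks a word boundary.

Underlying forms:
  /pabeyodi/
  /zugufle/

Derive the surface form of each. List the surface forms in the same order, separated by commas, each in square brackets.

[paveyoze], [zuhufle]

/pabeyodi/:
  1 Final Vowel Lowering: [pabeyodi] → [pabeyode]
  2 Stop Lenition: [pabeyode] → [paveyoze]
  3 Cluster Epenthesis: no change — [paveyoze]
/zugufle/:
  1 Final Vowel Lowering: no change — [zugufle]
  2 Stop Lenition: [zugufle] → [zuhufle]
  3 Cluster Epenthesis: no change — [zuhufle]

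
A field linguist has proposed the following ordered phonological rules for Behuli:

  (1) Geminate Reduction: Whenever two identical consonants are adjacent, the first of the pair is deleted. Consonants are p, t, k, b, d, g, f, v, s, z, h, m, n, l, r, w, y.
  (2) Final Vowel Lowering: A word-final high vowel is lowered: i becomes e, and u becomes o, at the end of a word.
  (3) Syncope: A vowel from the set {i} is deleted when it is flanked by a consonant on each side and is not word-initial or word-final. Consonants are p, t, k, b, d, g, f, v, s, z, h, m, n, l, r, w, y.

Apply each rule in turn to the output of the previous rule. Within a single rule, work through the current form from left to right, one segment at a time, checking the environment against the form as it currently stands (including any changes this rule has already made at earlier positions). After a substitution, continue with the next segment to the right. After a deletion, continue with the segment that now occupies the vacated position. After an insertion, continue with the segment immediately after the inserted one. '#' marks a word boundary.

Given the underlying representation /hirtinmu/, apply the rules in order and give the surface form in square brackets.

(1) Geminate Reduction: no change — [hirtinmu]
(2) Final Vowel Lowering: [hirtinmu] → [hirtinmo]
(3) Syncope: [hirtinmo] → [hrtnmo]

[hrtnmo]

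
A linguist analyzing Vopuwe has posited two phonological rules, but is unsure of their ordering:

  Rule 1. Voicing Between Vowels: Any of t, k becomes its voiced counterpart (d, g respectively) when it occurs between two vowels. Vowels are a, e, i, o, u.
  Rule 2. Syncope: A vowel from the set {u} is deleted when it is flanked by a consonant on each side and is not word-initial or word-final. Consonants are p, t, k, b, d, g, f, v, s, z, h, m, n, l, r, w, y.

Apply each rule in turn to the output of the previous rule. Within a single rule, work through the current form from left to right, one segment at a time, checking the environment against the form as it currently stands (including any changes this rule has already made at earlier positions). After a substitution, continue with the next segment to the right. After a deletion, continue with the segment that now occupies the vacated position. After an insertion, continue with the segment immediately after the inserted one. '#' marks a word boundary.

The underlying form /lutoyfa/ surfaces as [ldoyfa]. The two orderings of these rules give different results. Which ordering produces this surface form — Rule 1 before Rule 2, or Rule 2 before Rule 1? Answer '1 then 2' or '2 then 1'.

1 then 2

Order 1 then 2:
  1 Voicing Between Vowels: [lutoyfa] → [ludoyfa]
  2 Syncope: [ludoyfa] → [ldoyfa]
  result: [ldoyfa]
Order 2 then 1:
  2 Syncope: [lutoyfa] → [ltoyfa]
  1 Voicing Between Vowels: no change — [ltoyfa]
  result: [ltoyfa]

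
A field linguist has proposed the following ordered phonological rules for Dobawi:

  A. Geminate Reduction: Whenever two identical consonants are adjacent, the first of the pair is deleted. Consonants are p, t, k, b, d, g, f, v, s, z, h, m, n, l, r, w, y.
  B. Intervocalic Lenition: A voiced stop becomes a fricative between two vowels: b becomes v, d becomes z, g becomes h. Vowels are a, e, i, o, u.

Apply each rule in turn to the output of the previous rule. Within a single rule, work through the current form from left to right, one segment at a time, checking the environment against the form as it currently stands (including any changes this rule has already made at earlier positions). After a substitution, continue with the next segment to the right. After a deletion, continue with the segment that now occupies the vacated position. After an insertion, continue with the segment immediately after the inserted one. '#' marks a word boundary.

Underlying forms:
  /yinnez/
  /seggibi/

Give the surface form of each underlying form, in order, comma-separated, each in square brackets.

/yinnez/:
  A Geminate Reduction: [yinnez] → [yinez]
  B Intervocalic Lenition: no change — [yinez]
/seggibi/:
  A Geminate Reduction: [seggibi] → [segibi]
  B Intervocalic Lenition: [segibi] → [sehivi]

[yinez], [sehivi]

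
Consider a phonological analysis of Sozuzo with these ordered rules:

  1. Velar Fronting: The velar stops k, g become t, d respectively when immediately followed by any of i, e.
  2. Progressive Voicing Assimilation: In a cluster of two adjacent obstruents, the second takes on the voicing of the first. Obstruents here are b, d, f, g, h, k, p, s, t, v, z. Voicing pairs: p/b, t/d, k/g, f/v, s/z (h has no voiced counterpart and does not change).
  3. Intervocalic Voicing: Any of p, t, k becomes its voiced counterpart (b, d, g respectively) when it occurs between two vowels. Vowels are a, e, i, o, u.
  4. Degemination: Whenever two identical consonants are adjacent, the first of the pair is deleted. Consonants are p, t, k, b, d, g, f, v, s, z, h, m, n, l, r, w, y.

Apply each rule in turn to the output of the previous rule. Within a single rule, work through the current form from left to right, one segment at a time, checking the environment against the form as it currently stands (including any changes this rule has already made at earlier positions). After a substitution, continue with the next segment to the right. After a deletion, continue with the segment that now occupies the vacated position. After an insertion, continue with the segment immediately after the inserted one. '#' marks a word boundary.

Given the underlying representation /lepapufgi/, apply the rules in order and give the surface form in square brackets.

1 Velar Fronting: [lepapufgi] → [lepapufdi]
2 Progressive Voicing Assimilation: [lepapufdi] → [lepapufti]
3 Intervocalic Voicing: [lepapufti] → [lebabufti]
4 Degemination: no change — [lebabufti]

[lebabufti]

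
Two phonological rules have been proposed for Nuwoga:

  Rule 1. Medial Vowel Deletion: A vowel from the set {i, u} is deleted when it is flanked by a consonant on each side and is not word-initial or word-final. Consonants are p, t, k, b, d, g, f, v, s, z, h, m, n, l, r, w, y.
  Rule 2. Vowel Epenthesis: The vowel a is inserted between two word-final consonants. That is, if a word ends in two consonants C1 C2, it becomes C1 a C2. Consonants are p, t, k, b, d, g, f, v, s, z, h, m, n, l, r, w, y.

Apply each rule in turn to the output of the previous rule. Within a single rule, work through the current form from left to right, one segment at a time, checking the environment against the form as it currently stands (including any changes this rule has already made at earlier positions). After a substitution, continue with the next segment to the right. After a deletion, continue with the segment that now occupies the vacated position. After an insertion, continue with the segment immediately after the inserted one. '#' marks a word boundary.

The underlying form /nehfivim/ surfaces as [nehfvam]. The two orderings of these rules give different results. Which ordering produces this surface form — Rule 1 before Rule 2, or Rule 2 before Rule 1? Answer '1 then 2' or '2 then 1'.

Order 1 then 2:
  1 Medial Vowel Deletion: [nehfivim] → [nehfvm]
  2 Vowel Epenthesis: [nehfvm] → [nehfvam]
  result: [nehfvam]
Order 2 then 1:
  2 Vowel Epenthesis: no change — [nehfivim]
  1 Medial Vowel Deletion: [nehfivim] → [nehfvm]
  result: [nehfvm]

1 then 2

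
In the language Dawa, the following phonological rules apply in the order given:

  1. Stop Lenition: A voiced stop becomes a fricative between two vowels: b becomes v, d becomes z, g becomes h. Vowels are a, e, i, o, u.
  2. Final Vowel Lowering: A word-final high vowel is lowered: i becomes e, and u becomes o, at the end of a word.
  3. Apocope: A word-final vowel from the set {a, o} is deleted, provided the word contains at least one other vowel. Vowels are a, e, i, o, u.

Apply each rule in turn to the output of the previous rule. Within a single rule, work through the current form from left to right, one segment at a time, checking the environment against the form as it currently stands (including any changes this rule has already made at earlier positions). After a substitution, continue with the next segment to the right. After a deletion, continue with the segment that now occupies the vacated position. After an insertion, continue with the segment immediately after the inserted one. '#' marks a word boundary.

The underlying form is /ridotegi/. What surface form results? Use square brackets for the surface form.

1 Stop Lenition: [ridotegi] → [rizotehi]
2 Final Vowel Lowering: [rizotehi] → [rizotehe]
3 Apocope: no change — [rizotehe]

[rizotehe]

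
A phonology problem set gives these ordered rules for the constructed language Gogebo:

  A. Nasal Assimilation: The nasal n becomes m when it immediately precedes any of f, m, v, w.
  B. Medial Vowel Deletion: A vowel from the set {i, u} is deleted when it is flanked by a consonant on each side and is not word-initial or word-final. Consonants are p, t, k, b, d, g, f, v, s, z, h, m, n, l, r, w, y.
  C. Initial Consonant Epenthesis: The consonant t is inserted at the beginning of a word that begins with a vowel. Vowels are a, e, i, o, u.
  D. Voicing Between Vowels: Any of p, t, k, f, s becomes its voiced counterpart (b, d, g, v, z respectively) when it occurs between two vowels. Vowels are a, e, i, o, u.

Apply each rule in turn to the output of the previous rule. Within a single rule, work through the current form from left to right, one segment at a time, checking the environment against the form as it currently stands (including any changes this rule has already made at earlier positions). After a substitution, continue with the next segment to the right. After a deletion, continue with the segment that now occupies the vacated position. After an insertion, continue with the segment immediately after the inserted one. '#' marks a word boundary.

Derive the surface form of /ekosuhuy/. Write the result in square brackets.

A Nasal Assimilation: no change — [ekosuhuy]
B Medial Vowel Deletion: [ekosuhuy] → [ekoshy]
C Initial Consonant Epenthesis: [ekoshy] → [tekoshy]
D Voicing Between Vowels: [tekoshy] → [tegoshy]

[tegoshy]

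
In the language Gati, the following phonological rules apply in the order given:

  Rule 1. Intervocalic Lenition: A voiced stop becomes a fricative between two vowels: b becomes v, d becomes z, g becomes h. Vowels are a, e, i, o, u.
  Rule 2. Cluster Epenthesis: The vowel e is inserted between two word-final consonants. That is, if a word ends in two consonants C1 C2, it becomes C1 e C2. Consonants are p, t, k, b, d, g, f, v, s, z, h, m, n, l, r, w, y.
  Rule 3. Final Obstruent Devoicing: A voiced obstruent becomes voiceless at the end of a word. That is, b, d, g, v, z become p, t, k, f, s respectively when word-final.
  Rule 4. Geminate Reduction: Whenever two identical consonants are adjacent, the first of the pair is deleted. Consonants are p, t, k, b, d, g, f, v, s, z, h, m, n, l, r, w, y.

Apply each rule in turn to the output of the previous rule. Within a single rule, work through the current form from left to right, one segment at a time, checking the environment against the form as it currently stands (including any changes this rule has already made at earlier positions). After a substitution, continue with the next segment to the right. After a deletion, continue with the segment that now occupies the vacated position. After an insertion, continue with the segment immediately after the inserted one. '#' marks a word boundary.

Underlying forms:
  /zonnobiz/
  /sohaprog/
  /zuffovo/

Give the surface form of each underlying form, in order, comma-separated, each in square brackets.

/zonnobiz/:
  Rule 1 Intervocalic Lenition: [zonnobiz] → [zonnoviz]
  Rule 2 Cluster Epenthesis: no change — [zonnoviz]
  Rule 3 Final Obstruent Devoicing: [zonnoviz] → [zonnovis]
  Rule 4 Geminate Reduction: [zonnovis] → [zonovis]
/sohaprog/:
  Rule 1 Intervocalic Lenition: no change — [sohaprog]
  Rule 2 Cluster Epenthesis: no change — [sohaprog]
  Rule 3 Final Obstruent Devoicing: [sohaprog] → [sohaprok]
  Rule 4 Geminate Reduction: no change — [sohaprok]
/zuffovo/:
  Rule 1 Intervocalic Lenition: no change — [zuffovo]
  Rule 2 Cluster Epenthesis: no change — [zuffovo]
  Rule 3 Final Obstruent Devoicing: no change — [zuffovo]
  Rule 4 Geminate Reduction: [zuffovo] → [zufovo]

[zonovis], [sohaprok], [zufovo]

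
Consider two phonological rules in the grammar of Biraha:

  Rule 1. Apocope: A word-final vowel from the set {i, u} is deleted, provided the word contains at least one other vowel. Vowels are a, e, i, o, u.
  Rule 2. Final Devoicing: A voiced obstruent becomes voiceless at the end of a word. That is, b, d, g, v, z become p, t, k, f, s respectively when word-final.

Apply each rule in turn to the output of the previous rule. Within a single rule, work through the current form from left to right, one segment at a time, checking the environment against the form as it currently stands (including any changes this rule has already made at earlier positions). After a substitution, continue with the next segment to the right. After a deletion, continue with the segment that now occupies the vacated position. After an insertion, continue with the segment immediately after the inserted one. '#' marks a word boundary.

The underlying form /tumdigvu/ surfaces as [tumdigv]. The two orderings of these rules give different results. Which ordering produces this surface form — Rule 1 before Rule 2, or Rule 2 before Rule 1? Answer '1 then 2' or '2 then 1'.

Order 1 then 2:
  1 Apocope: [tumdigvu] → [tumdigv]
  2 Final Devoicing: [tumdigv] → [tumdigf]
  result: [tumdigf]
Order 2 then 1:
  2 Final Devoicing: no change — [tumdigvu]
  1 Apocope: [tumdigvu] → [tumdigv]
  result: [tumdigv]

2 then 1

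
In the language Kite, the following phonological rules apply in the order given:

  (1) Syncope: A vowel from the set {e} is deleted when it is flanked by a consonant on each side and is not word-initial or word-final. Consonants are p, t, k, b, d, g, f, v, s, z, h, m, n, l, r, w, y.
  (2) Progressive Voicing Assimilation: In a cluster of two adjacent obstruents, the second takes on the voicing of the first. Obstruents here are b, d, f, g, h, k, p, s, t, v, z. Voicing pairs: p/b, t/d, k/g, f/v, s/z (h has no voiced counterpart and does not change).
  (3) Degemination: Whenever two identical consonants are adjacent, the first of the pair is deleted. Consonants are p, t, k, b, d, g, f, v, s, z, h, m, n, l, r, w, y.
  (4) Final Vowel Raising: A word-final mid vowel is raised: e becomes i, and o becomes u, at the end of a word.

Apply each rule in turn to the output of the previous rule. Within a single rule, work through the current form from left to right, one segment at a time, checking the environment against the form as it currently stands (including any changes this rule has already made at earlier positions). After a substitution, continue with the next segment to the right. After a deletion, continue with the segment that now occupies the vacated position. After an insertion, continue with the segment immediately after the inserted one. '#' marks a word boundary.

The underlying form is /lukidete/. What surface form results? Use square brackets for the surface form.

(1) Syncope: [lukidete] → [lukidte]
(2) Progressive Voicing Assimilation: [lukidte] → [lukidde]
(3) Degemination: [lukidde] → [lukide]
(4) Final Vowel Raising: [lukide] → [lukidi]

[lukidi]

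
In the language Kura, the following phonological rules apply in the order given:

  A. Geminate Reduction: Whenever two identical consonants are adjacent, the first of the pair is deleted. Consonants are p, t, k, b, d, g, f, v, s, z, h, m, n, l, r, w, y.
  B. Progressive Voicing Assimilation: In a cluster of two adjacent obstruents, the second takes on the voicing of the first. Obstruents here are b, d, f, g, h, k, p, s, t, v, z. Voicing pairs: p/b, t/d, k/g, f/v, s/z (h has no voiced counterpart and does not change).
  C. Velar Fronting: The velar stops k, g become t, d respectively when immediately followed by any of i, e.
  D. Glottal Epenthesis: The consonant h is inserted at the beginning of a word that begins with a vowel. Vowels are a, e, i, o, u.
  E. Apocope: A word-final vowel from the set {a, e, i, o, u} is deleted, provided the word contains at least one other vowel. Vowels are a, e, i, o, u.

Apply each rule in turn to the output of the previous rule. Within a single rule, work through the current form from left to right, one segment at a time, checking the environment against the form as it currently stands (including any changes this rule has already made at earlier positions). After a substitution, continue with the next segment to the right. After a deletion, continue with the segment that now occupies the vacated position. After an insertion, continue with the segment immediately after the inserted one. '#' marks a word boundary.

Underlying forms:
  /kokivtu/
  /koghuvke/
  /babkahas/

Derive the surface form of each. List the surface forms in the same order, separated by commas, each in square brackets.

/kokivtu/:
  A Geminate Reduction: no change — [kokivtu]
  B Progressive Voicing Assimilation: [kokivtu] → [kokivdu]
  C Velar Fronting: [kokivdu] → [kotivdu]
  D Glottal Epenthesis: no change — [kotivdu]
  E Apocope: [kotivdu] → [kotivd]
/koghuvke/:
  A Geminate Reduction: no change — [koghuvke]
  B Progressive Voicing Assimilation: [koghuvke] → [koghuvge]
  C Velar Fronting: [koghuvge] → [koghuvde]
  D Glottal Epenthesis: no change — [koghuvde]
  E Apocope: [koghuvde] → [koghuvd]
/babkahas/:
  A Geminate Reduction: no change — [babkahas]
  B Progressive Voicing Assimilation: [babkahas] → [babgahas]
  C Velar Fronting: no change — [babgahas]
  D Glottal Epenthesis: no change — [babgahas]
  E Apocope: no change — [babgahas]

[kotivd], [koghuvd], [babgahas]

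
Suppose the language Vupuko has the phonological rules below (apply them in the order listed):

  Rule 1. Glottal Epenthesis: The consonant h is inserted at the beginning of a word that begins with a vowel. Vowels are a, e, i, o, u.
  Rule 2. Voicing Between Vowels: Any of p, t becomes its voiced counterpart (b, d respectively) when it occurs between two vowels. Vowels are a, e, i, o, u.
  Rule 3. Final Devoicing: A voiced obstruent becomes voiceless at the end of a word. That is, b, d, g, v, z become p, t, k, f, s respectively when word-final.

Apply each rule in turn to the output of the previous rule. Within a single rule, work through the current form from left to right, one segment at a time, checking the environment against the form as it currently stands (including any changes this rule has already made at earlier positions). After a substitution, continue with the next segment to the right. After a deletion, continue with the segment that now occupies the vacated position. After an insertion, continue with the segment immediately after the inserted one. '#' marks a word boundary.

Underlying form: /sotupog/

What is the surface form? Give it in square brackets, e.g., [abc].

[sodubok]

Rule 1 Glottal Epenthesis: no change — [sotupog]
Rule 2 Voicing Between Vowels: [sotupog] → [sodubog]
Rule 3 Final Devoicing: [sodubog] → [sodubok]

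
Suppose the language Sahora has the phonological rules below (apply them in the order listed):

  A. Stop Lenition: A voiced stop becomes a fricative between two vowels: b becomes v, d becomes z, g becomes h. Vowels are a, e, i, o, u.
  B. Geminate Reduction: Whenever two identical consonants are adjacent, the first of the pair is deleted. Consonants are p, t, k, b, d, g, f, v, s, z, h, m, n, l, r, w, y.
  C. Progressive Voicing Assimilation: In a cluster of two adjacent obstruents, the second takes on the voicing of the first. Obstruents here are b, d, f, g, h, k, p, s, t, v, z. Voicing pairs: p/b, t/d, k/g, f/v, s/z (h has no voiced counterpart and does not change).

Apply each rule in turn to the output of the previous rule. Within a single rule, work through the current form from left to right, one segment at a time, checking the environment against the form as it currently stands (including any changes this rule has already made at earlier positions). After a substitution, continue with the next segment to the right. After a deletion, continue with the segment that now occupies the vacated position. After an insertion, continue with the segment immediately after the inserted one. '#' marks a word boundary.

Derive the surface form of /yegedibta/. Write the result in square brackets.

[yehezibda]

A Stop Lenition: [yegedibta] → [yehezibta]
B Geminate Reduction: no change — [yehezibta]
C Progressive Voicing Assimilation: [yehezibta] → [yehezibda]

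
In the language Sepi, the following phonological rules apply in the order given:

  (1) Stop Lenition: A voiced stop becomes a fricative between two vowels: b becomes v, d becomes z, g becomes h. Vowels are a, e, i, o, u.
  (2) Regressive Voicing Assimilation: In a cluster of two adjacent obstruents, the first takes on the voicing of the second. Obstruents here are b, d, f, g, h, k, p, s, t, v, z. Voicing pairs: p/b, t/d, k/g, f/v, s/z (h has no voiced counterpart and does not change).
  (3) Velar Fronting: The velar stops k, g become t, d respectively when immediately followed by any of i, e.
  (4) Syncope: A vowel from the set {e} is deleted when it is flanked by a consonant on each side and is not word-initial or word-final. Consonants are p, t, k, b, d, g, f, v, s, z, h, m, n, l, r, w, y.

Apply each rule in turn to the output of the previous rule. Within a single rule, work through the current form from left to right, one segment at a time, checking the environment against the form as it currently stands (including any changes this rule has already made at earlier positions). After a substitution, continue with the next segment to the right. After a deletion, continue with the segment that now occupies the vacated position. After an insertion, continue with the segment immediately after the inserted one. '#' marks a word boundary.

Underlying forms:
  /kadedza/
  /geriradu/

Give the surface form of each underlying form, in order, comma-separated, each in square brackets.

[kazdza], [drirazu]

/kadedza/:
  (1) Stop Lenition: [kadedza] → [kazedza]
  (2) Regressive Voicing Assimilation: no change — [kazedza]
  (3) Velar Fronting: no change — [kazedza]
  (4) Syncope: [kazedza] → [kazdza]
/geriradu/:
  (1) Stop Lenition: [geriradu] → [gerirazu]
  (2) Regressive Voicing Assimilation: no change — [gerirazu]
  (3) Velar Fronting: [gerirazu] → [derirazu]
  (4) Syncope: [derirazu] → [drirazu]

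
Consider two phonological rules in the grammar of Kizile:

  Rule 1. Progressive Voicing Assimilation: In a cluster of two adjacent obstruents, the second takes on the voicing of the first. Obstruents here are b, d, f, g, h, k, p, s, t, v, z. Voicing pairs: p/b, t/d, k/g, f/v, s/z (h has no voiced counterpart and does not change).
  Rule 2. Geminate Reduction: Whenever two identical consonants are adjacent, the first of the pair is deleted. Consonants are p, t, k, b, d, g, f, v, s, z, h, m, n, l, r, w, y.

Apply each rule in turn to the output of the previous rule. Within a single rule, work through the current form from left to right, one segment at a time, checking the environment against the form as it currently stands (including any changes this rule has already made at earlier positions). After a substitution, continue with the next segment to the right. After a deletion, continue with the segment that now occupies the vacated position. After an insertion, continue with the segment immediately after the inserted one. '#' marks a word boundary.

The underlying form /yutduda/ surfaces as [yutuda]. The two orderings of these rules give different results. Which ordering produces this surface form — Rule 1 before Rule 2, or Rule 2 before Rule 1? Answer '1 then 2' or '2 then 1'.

1 then 2

Order 1 then 2:
  1 Progressive Voicing Assimilation: [yutduda] → [yuttuda]
  2 Geminate Reduction: [yuttuda] → [yutuda]
  result: [yutuda]
Order 2 then 1:
  2 Geminate Reduction: no change — [yutduda]
  1 Progressive Voicing Assimilation: [yutduda] → [yuttuda]
  result: [yuttuda]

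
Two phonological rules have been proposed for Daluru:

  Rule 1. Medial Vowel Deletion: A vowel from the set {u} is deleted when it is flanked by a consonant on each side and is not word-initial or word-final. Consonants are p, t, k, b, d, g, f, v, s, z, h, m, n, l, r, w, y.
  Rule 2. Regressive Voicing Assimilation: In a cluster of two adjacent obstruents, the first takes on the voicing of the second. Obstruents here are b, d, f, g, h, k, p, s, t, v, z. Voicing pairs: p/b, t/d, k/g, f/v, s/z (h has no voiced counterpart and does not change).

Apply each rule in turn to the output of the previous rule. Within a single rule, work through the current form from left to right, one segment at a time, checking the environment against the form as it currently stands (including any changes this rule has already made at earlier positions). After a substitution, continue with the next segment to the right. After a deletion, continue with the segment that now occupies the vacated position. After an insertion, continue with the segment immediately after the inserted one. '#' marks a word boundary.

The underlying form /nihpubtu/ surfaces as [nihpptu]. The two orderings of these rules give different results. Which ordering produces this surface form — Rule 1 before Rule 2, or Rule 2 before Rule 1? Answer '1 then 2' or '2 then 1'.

2 then 1

Order 1 then 2:
  1 Medial Vowel Deletion: [nihpubtu] → [nihpbtu]
  2 Regressive Voicing Assimilation: [nihpbtu] → [nihbptu]
  result: [nihbptu]
Order 2 then 1:
  2 Regressive Voicing Assimilation: [nihpubtu] → [nihpuptu]
  1 Medial Vowel Deletion: [nihpuptu] → [nihpptu]
  result: [nihpptu]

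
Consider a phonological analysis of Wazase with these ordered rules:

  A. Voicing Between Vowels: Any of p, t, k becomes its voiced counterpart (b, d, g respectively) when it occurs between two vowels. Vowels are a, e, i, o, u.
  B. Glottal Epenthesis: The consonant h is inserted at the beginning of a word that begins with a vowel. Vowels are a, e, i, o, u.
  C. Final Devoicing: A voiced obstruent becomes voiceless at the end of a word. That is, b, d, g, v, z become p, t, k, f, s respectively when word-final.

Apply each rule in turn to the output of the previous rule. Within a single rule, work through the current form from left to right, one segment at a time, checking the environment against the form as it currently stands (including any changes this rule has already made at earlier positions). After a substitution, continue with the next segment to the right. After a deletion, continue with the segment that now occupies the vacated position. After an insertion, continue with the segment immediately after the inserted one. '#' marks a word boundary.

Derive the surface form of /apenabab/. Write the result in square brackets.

A Voicing Between Vowels: [apenabab] → [abenabab]
B Glottal Epenthesis: [abenabab] → [habenabab]
C Final Devoicing: [habenabab] → [habenabap]

[habenabap]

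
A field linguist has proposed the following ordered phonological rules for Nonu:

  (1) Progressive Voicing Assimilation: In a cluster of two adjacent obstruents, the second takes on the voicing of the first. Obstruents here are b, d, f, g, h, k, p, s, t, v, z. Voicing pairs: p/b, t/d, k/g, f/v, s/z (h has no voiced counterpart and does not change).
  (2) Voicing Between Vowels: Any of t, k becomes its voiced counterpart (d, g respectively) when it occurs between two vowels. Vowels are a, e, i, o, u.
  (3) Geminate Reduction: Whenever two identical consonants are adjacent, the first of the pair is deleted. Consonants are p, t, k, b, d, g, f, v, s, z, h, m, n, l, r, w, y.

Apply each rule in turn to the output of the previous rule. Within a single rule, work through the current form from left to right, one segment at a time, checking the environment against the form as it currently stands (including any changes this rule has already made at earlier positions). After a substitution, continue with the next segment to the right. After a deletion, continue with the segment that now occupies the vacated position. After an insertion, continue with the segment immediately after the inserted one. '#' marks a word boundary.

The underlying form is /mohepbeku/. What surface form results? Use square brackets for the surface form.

(1) Progressive Voicing Assimilation: [mohepbeku] → [moheppeku]
(2) Voicing Between Vowels: [moheppeku] → [moheppegu]
(3) Geminate Reduction: [moheppegu] → [mohepegu]

[mohepegu]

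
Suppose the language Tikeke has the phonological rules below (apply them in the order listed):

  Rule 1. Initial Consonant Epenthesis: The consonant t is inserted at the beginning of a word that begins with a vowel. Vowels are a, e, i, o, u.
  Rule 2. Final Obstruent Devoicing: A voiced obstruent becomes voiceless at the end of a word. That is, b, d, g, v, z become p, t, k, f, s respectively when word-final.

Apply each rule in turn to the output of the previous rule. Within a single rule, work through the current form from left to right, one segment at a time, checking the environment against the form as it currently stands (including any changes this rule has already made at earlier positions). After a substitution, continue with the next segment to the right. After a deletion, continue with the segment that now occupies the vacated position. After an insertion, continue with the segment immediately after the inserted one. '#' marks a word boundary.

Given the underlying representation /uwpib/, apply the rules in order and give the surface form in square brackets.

[tuwpip]

Rule 1 Initial Consonant Epenthesis: [uwpib] → [tuwpib]
Rule 2 Final Obstruent Devoicing: [tuwpib] → [tuwpip]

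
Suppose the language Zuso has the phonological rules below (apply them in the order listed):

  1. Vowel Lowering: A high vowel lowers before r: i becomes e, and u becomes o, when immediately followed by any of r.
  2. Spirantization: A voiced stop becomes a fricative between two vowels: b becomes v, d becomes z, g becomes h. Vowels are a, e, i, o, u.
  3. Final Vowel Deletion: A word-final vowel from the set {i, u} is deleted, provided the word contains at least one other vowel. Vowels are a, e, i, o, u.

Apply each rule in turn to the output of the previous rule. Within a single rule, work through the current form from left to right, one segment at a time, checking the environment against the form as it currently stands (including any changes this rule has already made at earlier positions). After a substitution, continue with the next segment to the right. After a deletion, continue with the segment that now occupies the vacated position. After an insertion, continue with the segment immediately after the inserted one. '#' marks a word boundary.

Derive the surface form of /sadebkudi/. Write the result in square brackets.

1 Vowel Lowering: no change — [sadebkudi]
2 Spirantization: [sadebkudi] → [sazebkuzi]
3 Final Vowel Deletion: [sazebkuzi] → [sazebkuz]

[sazebkuz]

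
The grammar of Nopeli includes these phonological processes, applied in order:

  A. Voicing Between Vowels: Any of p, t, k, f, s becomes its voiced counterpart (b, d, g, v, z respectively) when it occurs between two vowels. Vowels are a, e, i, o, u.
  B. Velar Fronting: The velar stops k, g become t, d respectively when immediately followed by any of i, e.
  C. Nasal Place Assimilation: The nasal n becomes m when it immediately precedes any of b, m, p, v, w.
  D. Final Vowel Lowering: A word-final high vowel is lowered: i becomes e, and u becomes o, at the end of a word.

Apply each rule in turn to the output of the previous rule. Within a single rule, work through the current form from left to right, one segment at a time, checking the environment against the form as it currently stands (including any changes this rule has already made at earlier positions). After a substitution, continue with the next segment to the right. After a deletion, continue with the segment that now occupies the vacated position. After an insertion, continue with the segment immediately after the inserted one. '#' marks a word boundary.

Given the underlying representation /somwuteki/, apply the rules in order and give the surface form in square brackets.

A Voicing Between Vowels: [somwuteki] → [somwudegi]
B Velar Fronting: [somwudegi] → [somwudedi]
C Nasal Place Assimilation: no change — [somwudedi]
D Final Vowel Lowering: [somwudedi] → [somwudede]

[somwudede]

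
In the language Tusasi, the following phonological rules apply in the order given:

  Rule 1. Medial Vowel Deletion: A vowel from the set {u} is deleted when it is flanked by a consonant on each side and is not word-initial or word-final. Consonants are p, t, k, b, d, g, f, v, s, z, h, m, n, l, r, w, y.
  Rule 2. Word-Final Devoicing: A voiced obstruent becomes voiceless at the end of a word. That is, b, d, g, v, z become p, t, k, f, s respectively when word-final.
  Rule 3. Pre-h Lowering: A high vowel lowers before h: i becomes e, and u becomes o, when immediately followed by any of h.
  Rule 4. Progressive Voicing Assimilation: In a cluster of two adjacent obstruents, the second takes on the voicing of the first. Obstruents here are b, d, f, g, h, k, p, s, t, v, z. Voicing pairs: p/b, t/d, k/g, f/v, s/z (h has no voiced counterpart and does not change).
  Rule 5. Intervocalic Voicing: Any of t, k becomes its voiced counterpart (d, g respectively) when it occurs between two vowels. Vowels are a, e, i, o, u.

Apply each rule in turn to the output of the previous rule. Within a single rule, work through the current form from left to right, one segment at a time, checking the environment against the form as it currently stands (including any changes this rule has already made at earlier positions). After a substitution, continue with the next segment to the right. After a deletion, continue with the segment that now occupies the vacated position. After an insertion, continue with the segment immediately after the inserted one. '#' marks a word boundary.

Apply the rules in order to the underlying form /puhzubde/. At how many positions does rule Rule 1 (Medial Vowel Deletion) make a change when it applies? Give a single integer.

Rule 1 Medial Vowel Deletion: [puhzubde] → [phzbde]
Rule 2 Word-Final Devoicing: no change — [phzbde]
Rule 3 Pre-h Lowering: no change — [phzbde]
Rule 4 Progressive Voicing Assimilation: [phzbde] → [phspte]
Rule 5 Intervocalic Voicing: no change — [phspte]
Rule Rule 1 changed 2 position(s).

2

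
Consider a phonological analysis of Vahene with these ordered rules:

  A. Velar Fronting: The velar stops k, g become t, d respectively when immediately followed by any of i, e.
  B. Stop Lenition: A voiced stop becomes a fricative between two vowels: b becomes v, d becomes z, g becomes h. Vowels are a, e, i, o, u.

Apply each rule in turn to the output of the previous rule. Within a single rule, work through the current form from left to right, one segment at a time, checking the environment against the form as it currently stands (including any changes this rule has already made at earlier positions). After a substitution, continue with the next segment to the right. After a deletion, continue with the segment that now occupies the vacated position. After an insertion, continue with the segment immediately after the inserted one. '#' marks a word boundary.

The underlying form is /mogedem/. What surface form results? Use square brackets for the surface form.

A Velar Fronting: [mogedem] → [modedem]
B Stop Lenition: [modedem] → [mozezem]

[mozezem]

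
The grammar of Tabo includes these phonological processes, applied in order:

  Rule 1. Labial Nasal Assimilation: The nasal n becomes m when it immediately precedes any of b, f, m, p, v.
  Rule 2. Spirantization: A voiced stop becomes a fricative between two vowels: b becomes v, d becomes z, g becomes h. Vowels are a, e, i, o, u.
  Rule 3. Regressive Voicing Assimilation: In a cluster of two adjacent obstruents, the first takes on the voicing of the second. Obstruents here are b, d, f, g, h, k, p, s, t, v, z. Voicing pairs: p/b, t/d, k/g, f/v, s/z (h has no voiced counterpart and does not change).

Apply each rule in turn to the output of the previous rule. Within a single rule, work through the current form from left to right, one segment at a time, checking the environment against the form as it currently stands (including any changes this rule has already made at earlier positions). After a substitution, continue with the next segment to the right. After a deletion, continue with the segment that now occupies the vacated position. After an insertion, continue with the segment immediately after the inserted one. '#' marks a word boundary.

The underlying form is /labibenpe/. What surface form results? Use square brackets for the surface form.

[lavivempe]

Rule 1 Labial Nasal Assimilation: [labibenpe] → [labibempe]
Rule 2 Spirantization: [labibempe] → [lavivempe]
Rule 3 Regressive Voicing Assimilation: no change — [lavivempe]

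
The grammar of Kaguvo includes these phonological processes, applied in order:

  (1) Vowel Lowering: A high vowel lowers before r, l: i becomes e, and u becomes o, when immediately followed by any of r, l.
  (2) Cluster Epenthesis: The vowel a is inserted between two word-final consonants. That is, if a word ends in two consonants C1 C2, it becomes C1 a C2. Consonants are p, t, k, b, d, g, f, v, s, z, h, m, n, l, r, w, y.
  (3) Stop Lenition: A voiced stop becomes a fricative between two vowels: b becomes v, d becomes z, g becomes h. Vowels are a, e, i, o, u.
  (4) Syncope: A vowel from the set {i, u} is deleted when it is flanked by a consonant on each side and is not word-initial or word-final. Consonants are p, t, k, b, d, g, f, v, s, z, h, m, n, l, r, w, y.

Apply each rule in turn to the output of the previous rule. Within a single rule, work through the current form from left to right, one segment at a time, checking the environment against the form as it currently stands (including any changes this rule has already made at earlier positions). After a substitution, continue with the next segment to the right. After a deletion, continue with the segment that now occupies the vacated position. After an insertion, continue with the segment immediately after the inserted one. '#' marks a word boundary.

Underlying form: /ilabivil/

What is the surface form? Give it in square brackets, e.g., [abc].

(1) Vowel Lowering: [ilabivil] → [elabivel]
(2) Cluster Epenthesis: no change — [elabivel]
(3) Stop Lenition: [elabivel] → [elavivel]
(4) Syncope: [elavivel] → [elavvel]

[elavvel]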